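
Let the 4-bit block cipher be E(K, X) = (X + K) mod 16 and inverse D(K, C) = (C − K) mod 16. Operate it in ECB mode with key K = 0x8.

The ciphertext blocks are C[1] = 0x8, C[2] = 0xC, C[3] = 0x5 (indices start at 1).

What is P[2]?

ECB decryption: P_i = D(K, C_i).
P[2]: D(K, 0xC) = 0x4.

P[2] = 0x4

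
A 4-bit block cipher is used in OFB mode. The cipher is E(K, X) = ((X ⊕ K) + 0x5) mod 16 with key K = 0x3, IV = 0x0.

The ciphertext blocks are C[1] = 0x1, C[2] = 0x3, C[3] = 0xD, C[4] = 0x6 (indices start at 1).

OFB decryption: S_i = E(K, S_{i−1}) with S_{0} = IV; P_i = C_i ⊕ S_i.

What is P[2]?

P[2] = 0x3

P[1]: S = E(K, 0x0) = 0x8; 0x1 ⊕ 0x8 = 0x9.
P[2]: S = E(K, 0x8) = 0x0; 0x3 ⊕ 0x0 = 0x3.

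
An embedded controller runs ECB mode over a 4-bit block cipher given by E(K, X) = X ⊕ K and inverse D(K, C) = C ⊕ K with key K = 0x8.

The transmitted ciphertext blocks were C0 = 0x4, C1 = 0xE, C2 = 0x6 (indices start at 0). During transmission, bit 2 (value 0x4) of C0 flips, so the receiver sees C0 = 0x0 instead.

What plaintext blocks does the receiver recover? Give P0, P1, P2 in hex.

P0 = 0x8, P1 = 0x6, P2 = 0xE

ECB decryption: P_i = D(K, C_i).
Only C0 changed, to 0x0. In ECB, a change in C_i affects only P_i. Decrypting the received ciphertext:
P0: D(K, 0x0) = 0x8.
P1: D(K, 0xE) = 0x6.
P2: D(K, 0x6) = 0xE.
Blocks that differ from the original plaintext: P0.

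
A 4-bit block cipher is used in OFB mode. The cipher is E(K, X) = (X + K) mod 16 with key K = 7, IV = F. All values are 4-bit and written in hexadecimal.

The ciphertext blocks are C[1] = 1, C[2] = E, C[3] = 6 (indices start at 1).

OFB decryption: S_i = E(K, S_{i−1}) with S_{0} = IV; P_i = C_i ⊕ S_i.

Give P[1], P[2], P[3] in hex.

P[1] = 7, P[2] = 3, P[3] = 2

P[1]: S = E(K, F) = 6; 1 ⊕ 6 = 7.
P[2]: S = E(K, 6) = D; E ⊕ D = 3.
P[3]: S = E(K, D) = 4; 6 ⊕ 4 = 2.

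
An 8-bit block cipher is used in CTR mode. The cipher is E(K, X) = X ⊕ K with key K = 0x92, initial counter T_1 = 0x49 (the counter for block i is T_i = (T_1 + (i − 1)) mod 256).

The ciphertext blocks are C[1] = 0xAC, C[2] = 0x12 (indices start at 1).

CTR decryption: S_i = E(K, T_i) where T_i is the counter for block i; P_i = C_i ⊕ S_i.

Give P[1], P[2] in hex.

P[1]: T = 0x49, S = E(K, T) = 0xDB; 0xAC ⊕ 0xDB = 0x77.
P[2]: T = 0x4A, S = E(K, T) = 0xD8; 0x12 ⊕ 0xD8 = 0xCA.

P[1] = 0x77, P[2] = 0xCA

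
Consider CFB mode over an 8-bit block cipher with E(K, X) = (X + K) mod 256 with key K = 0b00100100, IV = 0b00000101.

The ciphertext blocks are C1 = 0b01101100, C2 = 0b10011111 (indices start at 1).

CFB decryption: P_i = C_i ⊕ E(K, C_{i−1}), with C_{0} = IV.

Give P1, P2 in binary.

P1: E(K, 0b00000101) = 0b00101001; 0b01101100 ⊕ 0b00101001 = 0b01000101.
P2: E(K, 0b01101100) = 0b10010000; 0b10011111 ⊕ 0b10010000 = 0b00001111.

P1 = 0b01000101, P2 = 0b00001111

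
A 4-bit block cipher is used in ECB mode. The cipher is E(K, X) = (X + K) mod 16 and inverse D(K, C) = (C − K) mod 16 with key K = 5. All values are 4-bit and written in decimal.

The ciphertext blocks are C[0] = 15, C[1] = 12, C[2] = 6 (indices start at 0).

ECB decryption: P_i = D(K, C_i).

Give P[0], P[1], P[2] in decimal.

P[0]: D(K, 15) = 10.
P[1]: D(K, 12) = 7.
P[2]: D(K, 6) = 1.

P[0] = 10, P[1] = 7, P[2] = 1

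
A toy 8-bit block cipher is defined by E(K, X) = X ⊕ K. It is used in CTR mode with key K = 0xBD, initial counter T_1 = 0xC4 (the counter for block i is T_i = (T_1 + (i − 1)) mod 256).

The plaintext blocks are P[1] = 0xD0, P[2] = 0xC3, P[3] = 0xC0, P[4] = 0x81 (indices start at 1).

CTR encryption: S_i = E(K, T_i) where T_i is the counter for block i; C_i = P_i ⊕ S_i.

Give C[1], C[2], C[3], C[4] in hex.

C[1] = 0xA9, C[2] = 0xBB, C[3] = 0xBB, C[4] = 0xFB

C[1]: T = 0xC4, S = E(K, T) = 0x79; 0xD0 ⊕ 0x79 = 0xA9.
C[2]: T = 0xC5, S = E(K, T) = 0x78; 0xC3 ⊕ 0x78 = 0xBB.
C[3]: T = 0xC6, S = E(K, T) = 0x7B; 0xC0 ⊕ 0x7B = 0xBB.
C[4]: T = 0xC7, S = E(K, T) = 0x7A; 0x81 ⊕ 0x7A = 0xFB.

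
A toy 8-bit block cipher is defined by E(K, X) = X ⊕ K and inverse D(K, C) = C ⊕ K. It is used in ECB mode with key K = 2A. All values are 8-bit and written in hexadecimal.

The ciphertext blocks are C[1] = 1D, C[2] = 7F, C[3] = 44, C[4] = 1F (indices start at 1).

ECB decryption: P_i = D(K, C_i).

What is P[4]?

P[4]: D(K, 1F) = 35.

P[4] = 35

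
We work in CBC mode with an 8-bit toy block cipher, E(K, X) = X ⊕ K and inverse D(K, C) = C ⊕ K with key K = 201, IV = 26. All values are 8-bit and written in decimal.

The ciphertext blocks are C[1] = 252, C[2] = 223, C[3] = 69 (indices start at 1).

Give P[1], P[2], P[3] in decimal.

P[1] = 47, P[2] = 234, P[3] = 83

CBC decryption: P_i = D(K, C_i) ⊕ C_{i−1}, with C_{0} = IV.
P[1]: D(K, 252) = 53; 53 ⊕ 26 = 47.
P[2]: D(K, 223) = 22; 22 ⊕ 252 = 234.
P[3]: D(K, 69) = 140; 140 ⊕ 223 = 83.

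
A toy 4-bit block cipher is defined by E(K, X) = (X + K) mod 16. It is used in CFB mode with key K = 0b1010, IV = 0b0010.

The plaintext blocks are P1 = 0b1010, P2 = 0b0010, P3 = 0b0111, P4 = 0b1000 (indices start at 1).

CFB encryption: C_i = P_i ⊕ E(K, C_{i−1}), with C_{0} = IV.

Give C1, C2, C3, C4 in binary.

C1 = 0b0110, C2 = 0b0010, C3 = 0b1011, C4 = 0b1101

C1: E(K, 0b0010) = 0b1100; 0b1010 ⊕ 0b1100 = 0b0110.
C2: E(K, 0b0110) = 0b0000; 0b0010 ⊕ 0b0000 = 0b0010.
C3: E(K, 0b0010) = 0b1100; 0b0111 ⊕ 0b1100 = 0b1011.
C4: E(K, 0b1011) = 0b0101; 0b1000 ⊕ 0b0101 = 0b1101.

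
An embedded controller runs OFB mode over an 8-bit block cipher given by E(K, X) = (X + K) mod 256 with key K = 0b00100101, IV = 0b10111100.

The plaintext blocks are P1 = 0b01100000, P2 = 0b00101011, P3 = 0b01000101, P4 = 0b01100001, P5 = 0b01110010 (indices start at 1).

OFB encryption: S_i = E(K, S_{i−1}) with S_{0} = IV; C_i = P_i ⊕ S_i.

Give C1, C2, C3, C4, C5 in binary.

C1: S = E(K, 0b10111100) = 0b11100001; 0b01100000 ⊕ 0b11100001 = 0b10000001.
C2: S = E(K, 0b11100001) = 0b00000110; 0b00101011 ⊕ 0b00000110 = 0b00101101.
C3: S = E(K, 0b00000110) = 0b00101011; 0b01000101 ⊕ 0b00101011 = 0b01101110.
C4: S = E(K, 0b00101011) = 0b01010000; 0b01100001 ⊕ 0b01010000 = 0b00110001.
C5: S = E(K, 0b01010000) = 0b01110101; 0b01110010 ⊕ 0b01110101 = 0b00000111.

C1 = 0b10000001, C2 = 0b00101101, C3 = 0b01101110, C4 = 0b00110001, C5 = 0b00000111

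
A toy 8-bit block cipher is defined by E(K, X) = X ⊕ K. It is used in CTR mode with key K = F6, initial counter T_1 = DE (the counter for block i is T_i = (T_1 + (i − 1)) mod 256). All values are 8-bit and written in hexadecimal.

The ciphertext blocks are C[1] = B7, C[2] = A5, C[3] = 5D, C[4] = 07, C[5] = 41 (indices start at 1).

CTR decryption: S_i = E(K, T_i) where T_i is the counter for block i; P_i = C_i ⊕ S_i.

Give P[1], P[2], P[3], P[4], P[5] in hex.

P[1] = 9F, P[2] = 8C, P[3] = 4B, P[4] = 10, P[5] = 55

P[1]: T = DE, S = E(K, T) = 28; B7 ⊕ 28 = 9F.
P[2]: T = DF, S = E(K, T) = 29; A5 ⊕ 29 = 8C.
P[3]: T = E0, S = E(K, T) = 16; 5D ⊕ 16 = 4B.
P[4]: T = E1, S = E(K, T) = 17; 07 ⊕ 17 = 10.
P[5]: T = E2, S = E(K, T) = 14; 41 ⊕ 14 = 55.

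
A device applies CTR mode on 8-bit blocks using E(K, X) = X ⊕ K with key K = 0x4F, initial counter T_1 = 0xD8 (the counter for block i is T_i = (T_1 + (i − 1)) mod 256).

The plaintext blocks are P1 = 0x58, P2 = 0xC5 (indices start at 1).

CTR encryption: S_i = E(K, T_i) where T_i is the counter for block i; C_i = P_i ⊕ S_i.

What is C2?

C1: T = 0xD8, S = E(K, T) = 0x97; 0x58 ⊕ 0x97 = 0xCF.
C2: T = 0xD9, S = E(K, T) = 0x96; 0xC5 ⊕ 0x96 = 0x53.

C2 = 0x53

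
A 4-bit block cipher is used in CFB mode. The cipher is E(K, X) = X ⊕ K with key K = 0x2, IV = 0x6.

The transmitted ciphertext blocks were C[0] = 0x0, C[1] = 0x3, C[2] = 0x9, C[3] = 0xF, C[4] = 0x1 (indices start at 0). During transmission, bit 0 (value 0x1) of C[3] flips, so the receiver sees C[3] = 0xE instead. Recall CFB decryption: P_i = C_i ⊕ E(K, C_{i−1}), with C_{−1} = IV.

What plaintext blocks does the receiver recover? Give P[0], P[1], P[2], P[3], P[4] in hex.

Only C[3] changed, to 0xE. In CFB, a change in C_i flips the same bit in P_i and garbles P_{i+1}. Decrypting the received ciphertext:
P[0]: E(K, 0x6) = 0x4; 0x0 ⊕ 0x4 = 0x4.
P[1]: E(K, 0x0) = 0x2; 0x3 ⊕ 0x2 = 0x1.
P[2]: E(K, 0x3) = 0x1; 0x9 ⊕ 0x1 = 0x8.
P[3]: E(K, 0x9) = 0xB; 0xE ⊕ 0xB = 0x5.
P[4]: E(K, 0xE) = 0xC; 0x1 ⊕ 0xC = 0xD.
Blocks that differ from the original plaintext: P[3], P[4].

P[0] = 0x4, P[1] = 0x1, P[2] = 0x8, P[3] = 0x5, P[4] = 0xD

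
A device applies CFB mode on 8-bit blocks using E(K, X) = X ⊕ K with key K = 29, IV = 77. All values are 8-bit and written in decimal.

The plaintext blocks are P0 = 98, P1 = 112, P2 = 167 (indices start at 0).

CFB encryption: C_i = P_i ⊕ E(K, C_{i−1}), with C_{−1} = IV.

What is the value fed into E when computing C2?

C0: E(K, 77) = 80; 98 ⊕ 80 = 50.
C1: E(K, 50) = 47; 112 ⊕ 47 = 95.
C2: E(K, 95) = 66; 167 ⊕ 66 = 229.
So the input to E for block 2 is 95.

95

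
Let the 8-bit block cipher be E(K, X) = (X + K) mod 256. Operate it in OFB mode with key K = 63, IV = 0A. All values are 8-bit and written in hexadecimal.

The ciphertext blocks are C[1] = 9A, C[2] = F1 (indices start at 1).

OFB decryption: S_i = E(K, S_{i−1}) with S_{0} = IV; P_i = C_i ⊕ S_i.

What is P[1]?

P[1] = F7

P[1]: S = E(K, 0A) = 6D; 9A ⊕ 6D = F7.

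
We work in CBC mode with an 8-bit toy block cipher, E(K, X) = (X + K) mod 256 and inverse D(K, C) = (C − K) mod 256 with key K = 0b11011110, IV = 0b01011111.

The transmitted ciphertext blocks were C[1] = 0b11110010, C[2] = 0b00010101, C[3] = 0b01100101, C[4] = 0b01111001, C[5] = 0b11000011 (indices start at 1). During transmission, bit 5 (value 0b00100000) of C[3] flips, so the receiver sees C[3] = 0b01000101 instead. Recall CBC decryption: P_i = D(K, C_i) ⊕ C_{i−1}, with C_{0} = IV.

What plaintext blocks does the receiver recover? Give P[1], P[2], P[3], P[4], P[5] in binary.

Only C[3] changed, to 0b01000101. In CBC, a change in C_i garbles P_i and flips the same bit in P_{i+1}. Decrypting the received ciphertext:
P[1]: D(K, 0b11110010) = 0b00010100; 0b00010100 ⊕ 0b01011111 = 0b01001011.
P[2]: D(K, 0b00010101) = 0b00110111; 0b00110111 ⊕ 0b11110010 = 0b11000101.
P[3]: D(K, 0b01000101) = 0b01100111; 0b01100111 ⊕ 0b00010101 = 0b01110010.
P[4]: D(K, 0b01111001) = 0b10011011; 0b10011011 ⊕ 0b01000101 = 0b11011110.
P[5]: D(K, 0b11000011) = 0b11100101; 0b11100101 ⊕ 0b01111001 = 0b10011100.
Blocks that differ from the original plaintext: P[3], P[4].

P[1] = 0b01001011, P[2] = 0b11000101, P[3] = 0b01110010, P[4] = 0b11011110, P[5] = 0b10011100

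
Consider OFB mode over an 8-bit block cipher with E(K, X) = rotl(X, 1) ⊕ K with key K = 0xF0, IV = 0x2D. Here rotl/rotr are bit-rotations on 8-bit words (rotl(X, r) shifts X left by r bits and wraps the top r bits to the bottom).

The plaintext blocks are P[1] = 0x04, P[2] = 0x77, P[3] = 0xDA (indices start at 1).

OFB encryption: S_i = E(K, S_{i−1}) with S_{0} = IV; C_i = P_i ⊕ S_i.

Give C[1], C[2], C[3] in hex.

C[1]: S = E(K, 0x2D) = 0xAA; 0x04 ⊕ 0xAA = 0xAE.
C[2]: S = E(K, 0xAA) = 0xA5; 0x77 ⊕ 0xA5 = 0xD2.
C[3]: S = E(K, 0xA5) = 0xBB; 0xDA ⊕ 0xBB = 0x61.

C[1] = 0xAE, C[2] = 0xD2, C[3] = 0x61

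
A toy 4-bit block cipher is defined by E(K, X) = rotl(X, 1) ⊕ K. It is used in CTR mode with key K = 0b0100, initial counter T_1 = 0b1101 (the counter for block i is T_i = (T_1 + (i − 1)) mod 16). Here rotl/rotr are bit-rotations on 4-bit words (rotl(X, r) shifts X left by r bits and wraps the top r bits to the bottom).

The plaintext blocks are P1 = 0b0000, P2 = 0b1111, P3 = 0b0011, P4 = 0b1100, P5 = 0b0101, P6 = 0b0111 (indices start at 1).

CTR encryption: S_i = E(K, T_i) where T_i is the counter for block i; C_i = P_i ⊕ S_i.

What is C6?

C6 = 0b0111

C1: T = 0b1101, S = E(K, T) = 0b1111; 0b0000 ⊕ 0b1111 = 0b1111.
C2: T = 0b1110, S = E(K, T) = 0b1001; 0b1111 ⊕ 0b1001 = 0b0110.
C3: T = 0b1111, S = E(K, T) = 0b1011; 0b0011 ⊕ 0b1011 = 0b1000.
C4: T = 0b0000, S = E(K, T) = 0b0100; 0b1100 ⊕ 0b0100 = 0b1000.
C5: T = 0b0001, S = E(K, T) = 0b0110; 0b0101 ⊕ 0b0110 = 0b0011.
C6: T = 0b0010, S = E(K, T) = 0b0000; 0b0111 ⊕ 0b0000 = 0b0111.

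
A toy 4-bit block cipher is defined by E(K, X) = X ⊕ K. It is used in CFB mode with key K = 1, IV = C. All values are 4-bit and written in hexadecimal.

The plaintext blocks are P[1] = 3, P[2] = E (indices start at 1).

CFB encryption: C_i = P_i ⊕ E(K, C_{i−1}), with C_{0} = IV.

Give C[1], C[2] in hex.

C[1]: E(K, C) = D; 3 ⊕ D = E.
C[2]: E(K, E) = F; E ⊕ F = 1.

C[1] = E, C[2] = 1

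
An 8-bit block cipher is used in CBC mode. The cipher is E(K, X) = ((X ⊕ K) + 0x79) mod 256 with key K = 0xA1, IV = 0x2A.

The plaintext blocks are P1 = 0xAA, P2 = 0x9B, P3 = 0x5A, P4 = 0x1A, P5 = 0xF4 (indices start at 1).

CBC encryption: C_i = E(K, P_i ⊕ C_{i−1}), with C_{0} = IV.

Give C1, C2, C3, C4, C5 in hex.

C1 = 0x9A, C2 = 0x19, C3 = 0x5B, C4 = 0x59, C5 = 0x85

C1: P1 ⊕ 0x2A = 0x80; E(K, 0x80) = 0x9A.
C2: P2 ⊕ 0x9A = 0x01; E(K, 0x01) = 0x19.
C3: P3 ⊕ 0x19 = 0x43; E(K, 0x43) = 0x5B.
C4: P4 ⊕ 0x5B = 0x41; E(K, 0x41) = 0x59.
C5: P5 ⊕ 0x59 = 0xAD; E(K, 0xAD) = 0x85.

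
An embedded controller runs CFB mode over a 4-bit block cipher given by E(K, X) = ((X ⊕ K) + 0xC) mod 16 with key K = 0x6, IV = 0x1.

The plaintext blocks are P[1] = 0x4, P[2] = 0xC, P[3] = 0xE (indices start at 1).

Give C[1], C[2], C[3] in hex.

C[1] = 0x7, C[2] = 0x1, C[3] = 0xD

CFB encryption: C_i = P_i ⊕ E(K, C_{i−1}), with C_{0} = IV.
C[1]: E(K, 0x1) = 0x3; 0x4 ⊕ 0x3 = 0x7.
C[2]: E(K, 0x7) = 0xD; 0xC ⊕ 0xD = 0x1.
C[3]: E(K, 0x1) = 0x3; 0xE ⊕ 0x3 = 0xD.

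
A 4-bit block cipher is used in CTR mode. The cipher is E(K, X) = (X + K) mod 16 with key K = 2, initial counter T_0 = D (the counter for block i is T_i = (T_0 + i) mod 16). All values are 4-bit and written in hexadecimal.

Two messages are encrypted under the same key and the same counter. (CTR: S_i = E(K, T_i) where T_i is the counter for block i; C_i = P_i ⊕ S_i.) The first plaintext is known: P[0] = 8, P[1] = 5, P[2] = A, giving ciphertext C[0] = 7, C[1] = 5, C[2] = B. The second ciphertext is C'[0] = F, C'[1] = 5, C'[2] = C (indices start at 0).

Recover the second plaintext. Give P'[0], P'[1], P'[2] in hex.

In CTR with a reused counter, both messages share the same keystream S_i, so C_i ⊕ C'_i = P_i ⊕ P'_i and thus P'_i = P_i ⊕ C_i ⊕ C'_i.
P'[0]: 8 ⊕ 7 ⊕ F = 0.
P'[1]: 5 ⊕ 5 ⊕ 5 = 5.
P'[2]: A ⊕ B ⊕ C = D.

P'[0] = 0, P'[1] = 5, P'[2] = D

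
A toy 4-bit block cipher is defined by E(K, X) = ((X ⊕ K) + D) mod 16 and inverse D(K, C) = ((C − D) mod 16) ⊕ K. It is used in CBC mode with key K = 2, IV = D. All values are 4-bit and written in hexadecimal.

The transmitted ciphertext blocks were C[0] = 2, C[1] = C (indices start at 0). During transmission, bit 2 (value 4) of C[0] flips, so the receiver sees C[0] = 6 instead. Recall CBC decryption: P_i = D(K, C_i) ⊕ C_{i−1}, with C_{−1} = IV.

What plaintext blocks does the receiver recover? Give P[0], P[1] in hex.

P[0] = 6, P[1] = B

Only C[0] changed, to 6. In CBC, a change in C_i garbles P_i and flips the same bit in P_{i+1}. Decrypting the received ciphertext:
P[0]: D(K, 6) = B; B ⊕ D = 6.
P[1]: D(K, C) = D; D ⊕ 6 = B.
Blocks that differ from the original plaintext: P[0], P[1].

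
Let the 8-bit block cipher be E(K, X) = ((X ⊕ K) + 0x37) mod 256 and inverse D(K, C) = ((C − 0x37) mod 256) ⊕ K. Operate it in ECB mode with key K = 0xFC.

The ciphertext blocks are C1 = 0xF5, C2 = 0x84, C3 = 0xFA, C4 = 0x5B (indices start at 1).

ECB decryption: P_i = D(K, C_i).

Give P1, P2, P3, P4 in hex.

P1: D(K, 0xF5) = 0x42.
P2: D(K, 0x84) = 0xB1.
P3: D(K, 0xFA) = 0x3F.
P4: D(K, 0x5B) = 0xD8.

P1 = 0x42, P2 = 0xB1, P3 = 0x3F, P4 = 0xD8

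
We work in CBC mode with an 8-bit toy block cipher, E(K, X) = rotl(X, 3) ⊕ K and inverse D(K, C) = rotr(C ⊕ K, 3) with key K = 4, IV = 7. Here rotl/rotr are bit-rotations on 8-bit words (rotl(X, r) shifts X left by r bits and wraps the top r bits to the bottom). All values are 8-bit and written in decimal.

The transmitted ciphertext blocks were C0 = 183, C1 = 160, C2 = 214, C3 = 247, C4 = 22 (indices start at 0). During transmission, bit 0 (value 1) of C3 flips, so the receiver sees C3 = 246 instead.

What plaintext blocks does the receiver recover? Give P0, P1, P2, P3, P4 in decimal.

P0 = 113, P1 = 35, P2 = 250, P3 = 136, P4 = 180

CBC decryption: P_i = D(K, C_i) ⊕ C_{i−1}, with C_{−1} = IV.
Only C3 changed, to 246. In CBC, a change in C_i garbles P_i and flips the same bit in P_{i+1}. Decrypting the received ciphertext:
P0: D(K, 183) = 118; 118 ⊕ 7 = 113.
P1: D(K, 160) = 148; 148 ⊕ 183 = 35.
P2: D(K, 214) = 90; 90 ⊕ 160 = 250.
P3: D(K, 246) = 94; 94 ⊕ 214 = 136.
P4: D(K, 22) = 66; 66 ⊕ 246 = 180.
Blocks that differ from the original plaintext: P3, P4.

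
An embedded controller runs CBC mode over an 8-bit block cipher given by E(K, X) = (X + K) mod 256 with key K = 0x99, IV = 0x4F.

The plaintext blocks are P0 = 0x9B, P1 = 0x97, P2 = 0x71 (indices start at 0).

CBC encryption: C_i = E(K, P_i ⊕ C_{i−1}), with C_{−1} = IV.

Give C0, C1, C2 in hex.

C0: P0 ⊕ 0x4F = 0xD4; E(K, 0xD4) = 0x6D.
C1: P1 ⊕ 0x6D = 0xFA; E(K, 0xFA) = 0x93.
C2: P2 ⊕ 0x93 = 0xE2; E(K, 0xE2) = 0x7B.

C0 = 0x6D, C1 = 0x93, C2 = 0x7B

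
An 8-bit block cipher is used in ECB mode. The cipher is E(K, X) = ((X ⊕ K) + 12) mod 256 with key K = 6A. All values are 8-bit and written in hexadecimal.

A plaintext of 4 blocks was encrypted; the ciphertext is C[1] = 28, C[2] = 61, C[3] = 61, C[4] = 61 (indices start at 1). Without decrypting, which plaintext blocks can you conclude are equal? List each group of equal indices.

P[2] = P[3] = P[4]

ECB encrypts each block independently with the same key, so equal ciphertext blocks imply equal plaintext blocks.
C[2] = C[3] = C[4] = 61, so P[2] = P[3] = P[4].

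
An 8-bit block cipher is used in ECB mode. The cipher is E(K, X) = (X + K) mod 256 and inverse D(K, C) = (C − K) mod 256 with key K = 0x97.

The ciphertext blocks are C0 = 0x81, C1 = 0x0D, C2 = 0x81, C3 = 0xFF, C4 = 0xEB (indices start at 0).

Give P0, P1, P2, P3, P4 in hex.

ECB decryption: P_i = D(K, C_i).
P0: D(K, 0x81) = 0xEA.
P1: D(K, 0x0D) = 0x76.
P2: D(K, 0x81) = 0xEA.
P3: D(K, 0xFF) = 0x68.
P4: D(K, 0xEB) = 0x54.

P0 = 0xEA, P1 = 0x76, P2 = 0xEA, P3 = 0x68, P4 = 0x54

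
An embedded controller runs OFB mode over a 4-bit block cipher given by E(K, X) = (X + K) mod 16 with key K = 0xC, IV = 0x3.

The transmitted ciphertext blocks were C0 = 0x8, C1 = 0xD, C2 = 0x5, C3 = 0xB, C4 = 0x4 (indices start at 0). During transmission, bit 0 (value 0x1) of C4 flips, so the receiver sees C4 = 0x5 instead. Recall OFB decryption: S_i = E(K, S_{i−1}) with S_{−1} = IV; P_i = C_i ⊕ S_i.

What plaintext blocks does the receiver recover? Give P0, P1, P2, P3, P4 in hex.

P0 = 0x7, P1 = 0x6, P2 = 0x2, P3 = 0x8, P4 = 0xA

Only C4 changed, to 0x5. In OFB, a change in C_i flips the same bit in P_i only; the keystream is unaffected. Decrypting the received ciphertext:
P0: S = E(K, 0x3) = 0xF; 0x8 ⊕ 0xF = 0x7.
P1: S = E(K, 0xF) = 0xB; 0xD ⊕ 0xB = 0x6.
P2: S = E(K, 0xB) = 0x7; 0x5 ⊕ 0x7 = 0x2.
P3: S = E(K, 0x7) = 0x3; 0xB ⊕ 0x3 = 0x8.
P4: S = E(K, 0x3) = 0xF; 0x5 ⊕ 0xF = 0xA.
Blocks that differ from the original plaintext: P4.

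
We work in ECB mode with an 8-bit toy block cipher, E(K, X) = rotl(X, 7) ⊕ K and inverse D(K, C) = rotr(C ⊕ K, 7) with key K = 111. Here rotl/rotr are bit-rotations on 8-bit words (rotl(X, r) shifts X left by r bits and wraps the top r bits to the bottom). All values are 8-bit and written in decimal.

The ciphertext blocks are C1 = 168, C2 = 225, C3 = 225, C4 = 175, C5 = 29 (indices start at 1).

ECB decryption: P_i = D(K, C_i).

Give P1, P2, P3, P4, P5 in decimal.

P1 = 143, P2 = 29, P3 = 29, P4 = 129, P5 = 228

P1: D(K, 168) = 143.
P2: D(K, 225) = 29.
P3: D(K, 225) = 29.
P4: D(K, 175) = 129.
P5: D(K, 29) = 228.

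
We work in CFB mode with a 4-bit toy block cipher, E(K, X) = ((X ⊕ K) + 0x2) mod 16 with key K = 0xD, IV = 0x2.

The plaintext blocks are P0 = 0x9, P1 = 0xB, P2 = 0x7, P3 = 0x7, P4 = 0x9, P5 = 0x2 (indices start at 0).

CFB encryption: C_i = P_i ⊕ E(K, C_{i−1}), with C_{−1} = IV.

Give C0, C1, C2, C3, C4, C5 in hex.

C0 = 0x8, C1 = 0xC, C2 = 0x4, C3 = 0xC, C4 = 0xA, C5 = 0xB

C0: E(K, 0x2) = 0x1; 0x9 ⊕ 0x1 = 0x8.
C1: E(K, 0x8) = 0x7; 0xB ⊕ 0x7 = 0xC.
C2: E(K, 0xC) = 0x3; 0x7 ⊕ 0x3 = 0x4.
C3: E(K, 0x4) = 0xB; 0x7 ⊕ 0xB = 0xC.
C4: E(K, 0xC) = 0x3; 0x9 ⊕ 0x3 = 0xA.
C5: E(K, 0xA) = 0x9; 0x2 ⊕ 0x9 = 0xB.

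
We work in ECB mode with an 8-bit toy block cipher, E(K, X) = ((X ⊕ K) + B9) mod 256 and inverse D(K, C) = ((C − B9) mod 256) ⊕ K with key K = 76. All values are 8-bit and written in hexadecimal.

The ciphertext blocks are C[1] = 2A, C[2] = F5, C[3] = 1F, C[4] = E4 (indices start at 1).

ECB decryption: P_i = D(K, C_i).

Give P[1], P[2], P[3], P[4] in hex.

P[1]: D(K, 2A) = 07.
P[2]: D(K, F5) = 4A.
P[3]: D(K, 1F) = 10.
P[4]: D(K, E4) = 5D.

P[1] = 07, P[2] = 4A, P[3] = 10, P[4] = 5D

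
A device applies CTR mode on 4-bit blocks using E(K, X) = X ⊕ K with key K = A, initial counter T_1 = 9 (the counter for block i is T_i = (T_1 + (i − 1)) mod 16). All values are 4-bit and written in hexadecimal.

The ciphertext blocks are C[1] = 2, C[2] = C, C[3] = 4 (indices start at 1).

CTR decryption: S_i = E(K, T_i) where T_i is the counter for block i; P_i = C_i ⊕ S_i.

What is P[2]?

P[2] = C

P[2]: T = A, S = E(K, T) = 0; C ⊕ 0 = C.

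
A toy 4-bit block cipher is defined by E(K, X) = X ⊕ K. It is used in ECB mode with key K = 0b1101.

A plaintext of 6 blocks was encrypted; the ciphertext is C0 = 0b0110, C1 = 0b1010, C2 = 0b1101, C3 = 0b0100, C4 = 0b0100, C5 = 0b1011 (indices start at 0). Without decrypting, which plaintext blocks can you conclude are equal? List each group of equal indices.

ECB encrypts each block independently with the same key, so equal ciphertext blocks imply equal plaintext blocks.
C3 = C4 = 0b0100, so P3 = P4.

P3 = P4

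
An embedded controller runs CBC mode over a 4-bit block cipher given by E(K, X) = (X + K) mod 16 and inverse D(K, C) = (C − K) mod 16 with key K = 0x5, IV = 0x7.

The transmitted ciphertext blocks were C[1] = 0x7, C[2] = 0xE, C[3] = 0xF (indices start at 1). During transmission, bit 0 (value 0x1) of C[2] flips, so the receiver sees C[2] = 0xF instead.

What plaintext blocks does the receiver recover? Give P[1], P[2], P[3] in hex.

P[1] = 0x5, P[2] = 0xD, P[3] = 0x5

CBC decryption: P_i = D(K, C_i) ⊕ C_{i−1}, with C_{0} = IV.
Only C[2] changed, to 0xF. In CBC, a change in C_i garbles P_i and flips the same bit in P_{i+1}. Decrypting the received ciphertext:
P[1]: D(K, 0x7) = 0x2; 0x2 ⊕ 0x7 = 0x5.
P[2]: D(K, 0xF) = 0xA; 0xA ⊕ 0x7 = 0xD.
P[3]: D(K, 0xF) = 0xA; 0xA ⊕ 0xF = 0x5.
Blocks that differ from the original plaintext: P[2], P[3].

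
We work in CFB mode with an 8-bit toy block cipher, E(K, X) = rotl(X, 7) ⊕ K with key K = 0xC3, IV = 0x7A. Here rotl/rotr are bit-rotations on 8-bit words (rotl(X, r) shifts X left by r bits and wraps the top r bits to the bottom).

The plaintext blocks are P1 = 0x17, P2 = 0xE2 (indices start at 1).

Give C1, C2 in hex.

CFB encryption: C_i = P_i ⊕ E(K, C_{i−1}), with C_{0} = IV.
C1: E(K, 0x7A) = 0xFE; 0x17 ⊕ 0xFE = 0xE9.
C2: E(K, 0xE9) = 0x37; 0xE2 ⊕ 0x37 = 0xD5.

C1 = 0xE9, C2 = 0xD5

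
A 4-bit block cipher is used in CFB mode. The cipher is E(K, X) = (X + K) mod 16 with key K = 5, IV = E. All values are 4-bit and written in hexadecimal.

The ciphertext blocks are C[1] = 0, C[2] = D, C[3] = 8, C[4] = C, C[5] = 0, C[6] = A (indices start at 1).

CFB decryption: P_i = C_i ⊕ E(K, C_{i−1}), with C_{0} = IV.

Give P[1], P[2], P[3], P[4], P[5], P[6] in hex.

P[1] = 3, P[2] = 8, P[3] = A, P[4] = 1, P[5] = 1, P[6] = F

P[1]: E(K, E) = 3; 0 ⊕ 3 = 3.
P[2]: E(K, 0) = 5; D ⊕ 5 = 8.
P[3]: E(K, D) = 2; 8 ⊕ 2 = A.
P[4]: E(K, 8) = D; C ⊕ D = 1.
P[5]: E(K, C) = 1; 0 ⊕ 1 = 1.
P[6]: E(K, 0) = 5; A ⊕ 5 = F.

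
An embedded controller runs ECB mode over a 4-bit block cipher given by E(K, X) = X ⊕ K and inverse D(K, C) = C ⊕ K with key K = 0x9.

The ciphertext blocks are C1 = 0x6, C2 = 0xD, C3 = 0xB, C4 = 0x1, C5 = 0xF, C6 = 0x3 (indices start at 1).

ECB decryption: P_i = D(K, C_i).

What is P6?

P6 = 0xA

P6: D(K, 0x3) = 0xA.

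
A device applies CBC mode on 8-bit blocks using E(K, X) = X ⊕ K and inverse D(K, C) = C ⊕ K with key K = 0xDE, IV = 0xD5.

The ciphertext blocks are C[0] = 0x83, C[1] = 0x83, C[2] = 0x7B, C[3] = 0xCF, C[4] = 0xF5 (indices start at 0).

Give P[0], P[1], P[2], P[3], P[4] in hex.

CBC decryption: P_i = D(K, C_i) ⊕ C_{i−1}, with C_{−1} = IV.
P[0]: D(K, 0x83) = 0x5D; 0x5D ⊕ 0xD5 = 0x88.
P[1]: D(K, 0x83) = 0x5D; 0x5D ⊕ 0x83 = 0xDE.
P[2]: D(K, 0x7B) = 0xA5; 0xA5 ⊕ 0x83 = 0x26.
P[3]: D(K, 0xCF) = 0x11; 0x11 ⊕ 0x7B = 0x6A.
P[4]: D(K, 0xF5) = 0x2B; 0x2B ⊕ 0xCF = 0xE4.

P[0] = 0x88, P[1] = 0xDE, P[2] = 0x26, P[3] = 0x6A, P[4] = 0xE4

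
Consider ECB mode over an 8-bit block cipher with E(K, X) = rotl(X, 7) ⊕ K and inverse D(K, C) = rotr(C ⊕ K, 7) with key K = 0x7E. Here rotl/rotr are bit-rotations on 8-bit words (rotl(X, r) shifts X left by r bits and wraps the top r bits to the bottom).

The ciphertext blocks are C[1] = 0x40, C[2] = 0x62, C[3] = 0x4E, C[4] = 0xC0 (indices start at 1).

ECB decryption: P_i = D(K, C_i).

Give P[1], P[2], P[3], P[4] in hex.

P[1] = 0x7C, P[2] = 0x38, P[3] = 0x60, P[4] = 0x7D

P[1]: D(K, 0x40) = 0x7C.
P[2]: D(K, 0x62) = 0x38.
P[3]: D(K, 0x4E) = 0x60.
P[4]: D(K, 0xC0) = 0x7D.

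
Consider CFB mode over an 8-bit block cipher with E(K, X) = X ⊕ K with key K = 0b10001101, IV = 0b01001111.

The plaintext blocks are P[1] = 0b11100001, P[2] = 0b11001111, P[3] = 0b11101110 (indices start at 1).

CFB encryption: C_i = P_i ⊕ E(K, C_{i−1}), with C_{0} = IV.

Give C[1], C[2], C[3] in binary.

C[1]: E(K, 0b01001111) = 0b11000010; 0b11100001 ⊕ 0b11000010 = 0b00100011.
C[2]: E(K, 0b00100011) = 0b10101110; 0b11001111 ⊕ 0b10101110 = 0b01100001.
C[3]: E(K, 0b01100001) = 0b11101100; 0b11101110 ⊕ 0b11101100 = 0b00000010.

C[1] = 0b00100011, C[2] = 0b01100001, C[3] = 0b00000010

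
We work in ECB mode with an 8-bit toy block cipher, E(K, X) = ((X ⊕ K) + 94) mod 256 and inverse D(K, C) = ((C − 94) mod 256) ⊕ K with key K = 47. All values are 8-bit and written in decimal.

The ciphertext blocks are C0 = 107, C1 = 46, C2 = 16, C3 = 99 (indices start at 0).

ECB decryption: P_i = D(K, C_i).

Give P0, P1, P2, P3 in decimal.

P0: D(K, 107) = 34.
P1: D(K, 46) = 255.
P2: D(K, 16) = 157.
P3: D(K, 99) = 42.

P0 = 34, P1 = 255, P2 = 157, P3 = 42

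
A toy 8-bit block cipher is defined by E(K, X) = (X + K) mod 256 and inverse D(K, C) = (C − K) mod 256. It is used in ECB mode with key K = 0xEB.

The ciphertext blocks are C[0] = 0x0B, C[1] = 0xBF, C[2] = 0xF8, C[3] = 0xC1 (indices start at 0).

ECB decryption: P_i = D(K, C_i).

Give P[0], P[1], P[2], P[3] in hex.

P[0]: D(K, 0x0B) = 0x20.
P[1]: D(K, 0xBF) = 0xD4.
P[2]: D(K, 0xF8) = 0x0D.
P[3]: D(K, 0xC1) = 0xD6.

P[0] = 0x20, P[1] = 0xD4, P[2] = 0x0D, P[3] = 0xD6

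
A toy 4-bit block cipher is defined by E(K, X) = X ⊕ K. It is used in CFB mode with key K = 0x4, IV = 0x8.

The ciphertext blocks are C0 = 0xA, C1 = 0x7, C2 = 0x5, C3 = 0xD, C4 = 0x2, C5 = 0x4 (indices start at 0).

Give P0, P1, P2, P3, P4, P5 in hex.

P0 = 0x6, P1 = 0x9, P2 = 0x6, P3 = 0xC, P4 = 0xB, P5 = 0x2

CFB decryption: P_i = C_i ⊕ E(K, C_{i−1}), with C_{−1} = IV.
P0: E(K, 0x8) = 0xC; 0xA ⊕ 0xC = 0x6.
P1: E(K, 0xA) = 0xE; 0x7 ⊕ 0xE = 0x9.
P2: E(K, 0x7) = 0x3; 0x5 ⊕ 0x3 = 0x6.
P3: E(K, 0x5) = 0x1; 0xD ⊕ 0x1 = 0xC.
P4: E(K, 0xD) = 0x9; 0x2 ⊕ 0x9 = 0xB.
P5: E(K, 0x2) = 0x6; 0x4 ⊕ 0x6 = 0x2.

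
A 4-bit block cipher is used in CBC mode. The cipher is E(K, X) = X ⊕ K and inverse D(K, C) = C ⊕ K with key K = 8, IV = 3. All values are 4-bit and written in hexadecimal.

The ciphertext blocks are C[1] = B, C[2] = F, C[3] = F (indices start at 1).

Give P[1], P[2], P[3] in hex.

CBC decryption: P_i = D(K, C_i) ⊕ C_{i−1}, with C_{0} = IV.
P[1]: D(K, B) = 3; 3 ⊕ 3 = 0.
P[2]: D(K, F) = 7; 7 ⊕ B = C.
P[3]: D(K, F) = 7; 7 ⊕ F = 8.

P[1] = 0, P[2] = C, P[3] = 8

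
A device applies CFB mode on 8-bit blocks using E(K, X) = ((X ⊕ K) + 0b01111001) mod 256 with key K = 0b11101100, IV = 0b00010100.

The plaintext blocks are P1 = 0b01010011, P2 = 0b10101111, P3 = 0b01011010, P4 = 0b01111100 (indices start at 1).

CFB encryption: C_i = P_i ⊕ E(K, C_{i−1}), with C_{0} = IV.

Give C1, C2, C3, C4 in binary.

C1 = 0b00100010, C2 = 0b11101000, C3 = 0b00100111, C4 = 0b00111000

C1: E(K, 0b00010100) = 0b01110001; 0b01010011 ⊕ 0b01110001 = 0b00100010.
C2: E(K, 0b00100010) = 0b01000111; 0b10101111 ⊕ 0b01000111 = 0b11101000.
C3: E(K, 0b11101000) = 0b01111101; 0b01011010 ⊕ 0b01111101 = 0b00100111.
C4: E(K, 0b00100111) = 0b01000100; 0b01111100 ⊕ 0b01000100 = 0b00111000.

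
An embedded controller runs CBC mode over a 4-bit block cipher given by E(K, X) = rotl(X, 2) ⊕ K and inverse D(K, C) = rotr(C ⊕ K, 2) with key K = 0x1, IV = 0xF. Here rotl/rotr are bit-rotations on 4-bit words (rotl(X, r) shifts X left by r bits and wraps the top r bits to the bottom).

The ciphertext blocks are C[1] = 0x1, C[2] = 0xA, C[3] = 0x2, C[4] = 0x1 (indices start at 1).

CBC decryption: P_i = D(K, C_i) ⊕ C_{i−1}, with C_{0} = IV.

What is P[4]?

P[4] = 0x2

P[4]: D(K, 0x1) = 0x0; 0x0 ⊕ 0x2 = 0x2.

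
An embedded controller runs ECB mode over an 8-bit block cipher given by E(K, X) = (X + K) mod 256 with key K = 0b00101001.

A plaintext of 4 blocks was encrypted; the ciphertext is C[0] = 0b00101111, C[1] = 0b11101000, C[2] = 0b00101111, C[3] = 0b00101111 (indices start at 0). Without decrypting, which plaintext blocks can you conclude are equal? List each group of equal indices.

P[0] = P[2] = P[3]

ECB encrypts each block independently with the same key, so equal ciphertext blocks imply equal plaintext blocks.
C[0] = C[2] = C[3] = 0b00101111, so P[0] = P[2] = P[3].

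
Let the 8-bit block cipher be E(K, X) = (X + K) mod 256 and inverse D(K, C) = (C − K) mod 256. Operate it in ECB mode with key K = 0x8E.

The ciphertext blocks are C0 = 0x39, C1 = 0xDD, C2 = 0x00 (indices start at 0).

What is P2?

P2 = 0x72

ECB decryption: P_i = D(K, C_i).
P2: D(K, 0x00) = 0x72.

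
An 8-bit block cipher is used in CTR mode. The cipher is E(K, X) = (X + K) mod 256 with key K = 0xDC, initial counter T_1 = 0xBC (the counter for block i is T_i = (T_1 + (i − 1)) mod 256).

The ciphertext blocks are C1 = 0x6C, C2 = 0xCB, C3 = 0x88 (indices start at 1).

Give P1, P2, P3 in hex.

P1 = 0xF4, P2 = 0x52, P3 = 0x12

CTR decryption: S_i = E(K, T_i) where T_i is the counter for block i; P_i = C_i ⊕ S_i.
P1: T = 0xBC, S = E(K, T) = 0x98; 0x6C ⊕ 0x98 = 0xF4.
P2: T = 0xBD, S = E(K, T) = 0x99; 0xCB ⊕ 0x99 = 0x52.
P3: T = 0xBE, S = E(K, T) = 0x9A; 0x88 ⊕ 0x9A = 0x12.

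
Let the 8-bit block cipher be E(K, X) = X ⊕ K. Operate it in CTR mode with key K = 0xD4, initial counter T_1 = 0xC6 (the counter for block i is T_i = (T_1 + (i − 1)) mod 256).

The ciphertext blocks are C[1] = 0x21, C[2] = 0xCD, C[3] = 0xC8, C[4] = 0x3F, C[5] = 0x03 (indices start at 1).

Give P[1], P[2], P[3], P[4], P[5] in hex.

CTR decryption: S_i = E(K, T_i) where T_i is the counter for block i; P_i = C_i ⊕ S_i.
P[1]: T = 0xC6, S = E(K, T) = 0x12; 0x21 ⊕ 0x12 = 0x33.
P[2]: T = 0xC7, S = E(K, T) = 0x13; 0xCD ⊕ 0x13 = 0xDE.
P[3]: T = 0xC8, S = E(K, T) = 0x1C; 0xC8 ⊕ 0x1C = 0xD4.
P[4]: T = 0xC9, S = E(K, T) = 0x1D; 0x3F ⊕ 0x1D = 0x22.
P[5]: T = 0xCA, S = E(K, T) = 0x1E; 0x03 ⊕ 0x1E = 0x1D.

P[1] = 0x33, P[2] = 0xDE, P[3] = 0xD4, P[4] = 0x22, P[5] = 0x1D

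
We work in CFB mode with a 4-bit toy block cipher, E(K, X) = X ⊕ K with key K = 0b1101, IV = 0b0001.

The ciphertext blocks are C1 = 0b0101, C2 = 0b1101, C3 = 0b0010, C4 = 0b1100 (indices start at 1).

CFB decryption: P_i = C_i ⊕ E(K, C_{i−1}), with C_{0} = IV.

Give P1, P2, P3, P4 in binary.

P1 = 0b1001, P2 = 0b0101, P3 = 0b0010, P4 = 0b0011

P1: E(K, 0b0001) = 0b1100; 0b0101 ⊕ 0b1100 = 0b1001.
P2: E(K, 0b0101) = 0b1000; 0b1101 ⊕ 0b1000 = 0b0101.
P3: E(K, 0b1101) = 0b0000; 0b0010 ⊕ 0b0000 = 0b0010.
P4: E(K, 0b0010) = 0b1111; 0b1100 ⊕ 0b1111 = 0b0011.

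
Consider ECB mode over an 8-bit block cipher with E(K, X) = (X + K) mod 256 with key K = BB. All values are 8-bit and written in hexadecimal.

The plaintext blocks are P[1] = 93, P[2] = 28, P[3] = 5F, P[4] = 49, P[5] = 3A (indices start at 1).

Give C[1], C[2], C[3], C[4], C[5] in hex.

C[1] = 4E, C[2] = E3, C[3] = 1A, C[4] = 04, C[5] = F5

ECB encryption: C_i = E(K, P_i).
C[1]: E(K, 93) = 4E.
C[2]: E(K, 28) = E3.
C[3]: E(K, 5F) = 1A.
C[4]: E(K, 49) = 04.
C[5]: E(K, 3A) = F5.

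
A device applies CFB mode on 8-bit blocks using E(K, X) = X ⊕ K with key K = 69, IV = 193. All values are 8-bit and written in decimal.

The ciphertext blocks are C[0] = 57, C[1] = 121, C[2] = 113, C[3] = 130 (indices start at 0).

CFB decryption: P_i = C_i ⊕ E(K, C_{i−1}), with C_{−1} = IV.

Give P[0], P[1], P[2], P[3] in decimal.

P[0] = 189, P[1] = 5, P[2] = 77, P[3] = 182

P[0]: E(K, 193) = 132; 57 ⊕ 132 = 189.
P[1]: E(K, 57) = 124; 121 ⊕ 124 = 5.
P[2]: E(K, 121) = 60; 113 ⊕ 60 = 77.
P[3]: E(K, 113) = 52; 130 ⊕ 52 = 182.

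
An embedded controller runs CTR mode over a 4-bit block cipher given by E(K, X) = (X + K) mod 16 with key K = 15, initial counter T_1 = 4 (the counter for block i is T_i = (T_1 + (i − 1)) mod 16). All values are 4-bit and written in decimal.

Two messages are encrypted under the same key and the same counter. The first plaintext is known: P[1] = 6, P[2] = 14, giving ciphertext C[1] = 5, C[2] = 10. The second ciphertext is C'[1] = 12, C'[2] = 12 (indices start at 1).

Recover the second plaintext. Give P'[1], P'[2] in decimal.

P'[1] = 15, P'[2] = 8

In CTR with a reused counter, both messages share the same keystream S_i, so C_i ⊕ C'_i = P_i ⊕ P'_i and thus P'_i = P_i ⊕ C_i ⊕ C'_i.
P'[1]: 6 ⊕ 5 ⊕ 12 = 15.
P'[2]: 14 ⊕ 10 ⊕ 12 = 8.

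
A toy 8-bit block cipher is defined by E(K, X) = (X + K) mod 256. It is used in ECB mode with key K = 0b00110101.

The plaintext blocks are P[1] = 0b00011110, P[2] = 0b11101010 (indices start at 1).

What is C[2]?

C[2] = 0b00011111

ECB encryption: C_i = E(K, P_i).
C[2]: E(K, 0b11101010) = 0b00011111.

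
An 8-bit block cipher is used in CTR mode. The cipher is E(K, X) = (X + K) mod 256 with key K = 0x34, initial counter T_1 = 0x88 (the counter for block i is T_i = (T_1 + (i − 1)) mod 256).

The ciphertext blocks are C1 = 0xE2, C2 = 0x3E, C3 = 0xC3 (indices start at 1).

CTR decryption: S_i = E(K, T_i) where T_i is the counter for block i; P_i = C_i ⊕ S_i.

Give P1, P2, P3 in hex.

P1: T = 0x88, S = E(K, T) = 0xBC; 0xE2 ⊕ 0xBC = 0x5E.
P2: T = 0x89, S = E(K, T) = 0xBD; 0x3E ⊕ 0xBD = 0x83.
P3: T = 0x8A, S = E(K, T) = 0xBE; 0xC3 ⊕ 0xBE = 0x7D.

P1 = 0x5E, P2 = 0x83, P3 = 0x7D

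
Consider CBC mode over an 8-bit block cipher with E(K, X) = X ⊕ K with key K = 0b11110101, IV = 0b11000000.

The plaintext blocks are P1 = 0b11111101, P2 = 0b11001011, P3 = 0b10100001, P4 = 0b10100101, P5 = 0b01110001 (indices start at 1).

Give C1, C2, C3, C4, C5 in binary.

C1 = 0b11001000, C2 = 0b11110110, C3 = 0b10100010, C4 = 0b11110010, C5 = 0b01110110

CBC encryption: C_i = E(K, P_i ⊕ C_{i−1}), with C_{0} = IV.
C1: P1 ⊕ 0b11000000 = 0b00111101; E(K, 0b00111101) = 0b11001000.
C2: P2 ⊕ 0b11001000 = 0b00000011; E(K, 0b00000011) = 0b11110110.
C3: P3 ⊕ 0b11110110 = 0b01010111; E(K, 0b01010111) = 0b10100010.
C4: P4 ⊕ 0b10100010 = 0b00000111; E(K, 0b00000111) = 0b11110010.
C5: P5 ⊕ 0b11110010 = 0b10000011; E(K, 0b10000011) = 0b01110110.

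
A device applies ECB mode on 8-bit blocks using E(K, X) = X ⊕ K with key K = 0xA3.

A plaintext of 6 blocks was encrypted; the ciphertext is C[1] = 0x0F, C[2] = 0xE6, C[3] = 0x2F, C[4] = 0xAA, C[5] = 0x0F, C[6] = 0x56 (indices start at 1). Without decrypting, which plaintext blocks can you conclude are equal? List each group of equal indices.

P[1] = P[5]

ECB encrypts each block independently with the same key, so equal ciphertext blocks imply equal plaintext blocks.
C[1] = C[5] = 0x0F, so P[1] = P[5].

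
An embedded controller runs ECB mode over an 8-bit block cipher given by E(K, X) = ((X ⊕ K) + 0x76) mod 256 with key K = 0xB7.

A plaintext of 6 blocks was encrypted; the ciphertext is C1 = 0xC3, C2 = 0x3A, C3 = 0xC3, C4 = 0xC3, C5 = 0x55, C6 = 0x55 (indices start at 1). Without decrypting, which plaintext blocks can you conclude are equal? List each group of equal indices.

ECB encrypts each block independently with the same key, so equal ciphertext blocks imply equal plaintext blocks.
C1 = C3 = C4 = 0xC3, so P1 = P3 = P4.
C5 = C6 = 0x55, so P5 = P6.

P1 = P3 = P4; P5 = P6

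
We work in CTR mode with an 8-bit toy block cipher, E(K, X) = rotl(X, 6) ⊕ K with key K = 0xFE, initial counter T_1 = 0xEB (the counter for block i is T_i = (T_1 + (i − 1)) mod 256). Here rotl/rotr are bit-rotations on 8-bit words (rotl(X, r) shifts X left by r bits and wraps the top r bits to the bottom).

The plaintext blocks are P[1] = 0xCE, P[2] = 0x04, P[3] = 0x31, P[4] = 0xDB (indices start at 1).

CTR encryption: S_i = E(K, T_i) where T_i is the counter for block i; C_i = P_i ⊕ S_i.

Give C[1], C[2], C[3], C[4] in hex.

C[1] = 0xCA, C[2] = 0xC1, C[3] = 0xB4, C[4] = 0x9E

C[1]: T = 0xEB, S = E(K, T) = 0x04; 0xCE ⊕ 0x04 = 0xCA.
C[2]: T = 0xEC, S = E(K, T) = 0xC5; 0x04 ⊕ 0xC5 = 0xC1.
C[3]: T = 0xED, S = E(K, T) = 0x85; 0x31 ⊕ 0x85 = 0xB4.
C[4]: T = 0xEE, S = E(K, T) = 0x45; 0xDB ⊕ 0x45 = 0x9E.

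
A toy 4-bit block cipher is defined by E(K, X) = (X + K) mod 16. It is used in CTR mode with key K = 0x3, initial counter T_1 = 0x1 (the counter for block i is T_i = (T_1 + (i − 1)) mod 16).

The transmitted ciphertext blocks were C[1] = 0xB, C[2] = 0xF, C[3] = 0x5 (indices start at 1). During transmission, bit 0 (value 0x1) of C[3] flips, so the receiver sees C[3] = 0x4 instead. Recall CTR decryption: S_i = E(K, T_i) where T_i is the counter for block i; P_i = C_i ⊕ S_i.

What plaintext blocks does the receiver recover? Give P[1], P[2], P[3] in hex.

P[1] = 0xF, P[2] = 0xA, P[3] = 0x2

Only C[3] changed, to 0x4. In CTR, a change in C_i flips the same bit in P_i only; the keystream is unaffected. Decrypting the received ciphertext:
P[1]: T = 0x1, S = E(K, T) = 0x4; 0xB ⊕ 0x4 = 0xF.
P[2]: T = 0x2, S = E(K, T) = 0x5; 0xF ⊕ 0x5 = 0xA.
P[3]: T = 0x3, S = E(K, T) = 0x6; 0x4 ⊕ 0x6 = 0x2.
Blocks that differ from the original plaintext: P[3].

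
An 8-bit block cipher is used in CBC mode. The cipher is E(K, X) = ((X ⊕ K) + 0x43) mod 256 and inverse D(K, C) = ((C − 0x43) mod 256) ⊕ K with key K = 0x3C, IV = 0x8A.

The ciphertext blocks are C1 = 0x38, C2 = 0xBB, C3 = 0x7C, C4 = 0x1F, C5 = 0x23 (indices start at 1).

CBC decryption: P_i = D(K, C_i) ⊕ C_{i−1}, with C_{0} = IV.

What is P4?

P4: D(K, 0x1F) = 0xE0; 0xE0 ⊕ 0x7C = 0x9C.

P4 = 0x9C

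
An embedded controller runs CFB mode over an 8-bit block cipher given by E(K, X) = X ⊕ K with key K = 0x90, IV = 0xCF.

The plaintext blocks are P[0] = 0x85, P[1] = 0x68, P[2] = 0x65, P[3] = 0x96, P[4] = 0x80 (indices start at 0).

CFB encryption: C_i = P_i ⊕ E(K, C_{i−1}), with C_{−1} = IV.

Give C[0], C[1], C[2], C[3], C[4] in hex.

C[0] = 0xDA, C[1] = 0x22, C[2] = 0xD7, C[3] = 0xD1, C[4] = 0xC1

C[0]: E(K, 0xCF) = 0x5F; 0x85 ⊕ 0x5F = 0xDA.
C[1]: E(K, 0xDA) = 0x4A; 0x68 ⊕ 0x4A = 0x22.
C[2]: E(K, 0x22) = 0xB2; 0x65 ⊕ 0xB2 = 0xD7.
C[3]: E(K, 0xD7) = 0x47; 0x96 ⊕ 0x47 = 0xD1.
C[4]: E(K, 0xD1) = 0x41; 0x80 ⊕ 0x41 = 0xC1.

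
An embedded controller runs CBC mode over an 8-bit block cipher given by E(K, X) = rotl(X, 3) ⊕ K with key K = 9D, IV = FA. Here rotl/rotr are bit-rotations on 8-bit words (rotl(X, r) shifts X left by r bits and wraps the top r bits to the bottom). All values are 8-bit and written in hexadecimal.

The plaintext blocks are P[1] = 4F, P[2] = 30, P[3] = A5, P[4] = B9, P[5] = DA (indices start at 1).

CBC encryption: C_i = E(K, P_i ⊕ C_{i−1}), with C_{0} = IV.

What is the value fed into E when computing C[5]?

C[1]: P[1] ⊕ FA = B5; E(K, B5) = 30.
C[2]: P[2] ⊕ 30 = 00; E(K, 00) = 9D.
C[3]: P[3] ⊕ 9D = 38; E(K, 38) = 5C.
C[4]: P[4] ⊕ 5C = E5; E(K, E5) = B2.
C[5]: P[5] ⊕ B2 = 68; E(K, 68) = DE.
So the input to E for block [5] is 68.

68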